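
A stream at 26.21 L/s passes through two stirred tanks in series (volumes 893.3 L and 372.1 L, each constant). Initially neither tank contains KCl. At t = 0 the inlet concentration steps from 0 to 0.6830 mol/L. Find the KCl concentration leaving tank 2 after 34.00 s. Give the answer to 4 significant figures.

0.2958 mol/L

Time constants: τᵢ = Vᵢ/Q for each well-mixed tank.
τ₁ = 893.3/26.21 = 34.0824 s; τ₂ = 372.1/26.21 = 14.1969 s.
Solving the cascade with C₁(0)=C₂(0)=0 gives C₂(t) = C_in[1 − (τ₁ e^(−t/τ₁) − τ₂ e^(−t/τ₂))/(τ₁ − τ₂)].
At t = 34.00: e^(−t/τ₁) = 0.368770, e^(−t/τ₂) = 0.0911824.
C₂ = 0.6830·[1 − (34.0824·0.368770 − 14.1969·0.0911824)/(19.8855)] = 0.6830·0.433052 = 0.295774 mol/L.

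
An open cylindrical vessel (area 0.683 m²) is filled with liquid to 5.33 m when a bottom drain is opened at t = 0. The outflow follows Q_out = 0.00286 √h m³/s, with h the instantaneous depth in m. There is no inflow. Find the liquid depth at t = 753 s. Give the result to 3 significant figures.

A dh/dt = −Q_out = −0.00286 √h.
This is separable: 2 d(√h)/dt = −0.00286/A, so √h = √h₀ − (0.00286/(2A)) t.
√h = √5.33 − 0.00286·753/(2·0.683) = 2.3087 − 1.5766 = 0.73212.
h = 0.73212² = 0.53600 m.

0.536 m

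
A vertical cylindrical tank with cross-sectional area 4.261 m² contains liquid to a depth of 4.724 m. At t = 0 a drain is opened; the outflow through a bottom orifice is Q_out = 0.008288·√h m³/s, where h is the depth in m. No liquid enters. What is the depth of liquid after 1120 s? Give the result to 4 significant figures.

1.176 m

A dh/dt = −Q_out = −0.008288 √h.
This is separable: 2 d(√h)/dt = −0.008288/A, so √h = √h₀ − (0.008288/(2A)) t.
√h = √4.724 − 0.008288·1120/(2·4.261) = 2.17348 − 1.08925 = 1.08423.
h = 1.08423² = 1.17555 m.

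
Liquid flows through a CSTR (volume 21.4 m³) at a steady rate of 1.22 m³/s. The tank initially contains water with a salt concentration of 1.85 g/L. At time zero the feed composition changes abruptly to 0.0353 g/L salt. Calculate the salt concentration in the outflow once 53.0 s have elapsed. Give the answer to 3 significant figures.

0.124 g/L

Unsteady species balance (constant V, well mixed): V dC/dt = Q(C_in − C).
Time constant τ = V/Q = 21.4/1.22 = 17.541 s.
C approaches C_in exponentially: C(t) = C_in + (C₀ − C_in) e^(−t/τ).
C(53.0) = 0.0353 + (1.85 − 0.0353)·e^(−53.0/17.541) = 0.0353 + (1.8147)·0.048728 = 0.12373 g/L.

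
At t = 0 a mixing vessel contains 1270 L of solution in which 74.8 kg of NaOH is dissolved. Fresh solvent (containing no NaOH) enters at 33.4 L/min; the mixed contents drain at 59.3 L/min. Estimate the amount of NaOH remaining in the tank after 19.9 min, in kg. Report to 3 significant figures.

Let m(t) be the amount of NaOH. Volume: V(t) = V₀ + (Q_in − Q_out) t = 1270 − 25.900 t; V(19.9) = 754.59 L.
Species balance (pure solvent in): dm/dt = −Q_out · m/V(t).
dm/m = −Q_out dt/(V₀ − 25.900 t); integrating gives ln(m/m₀) = −(Q_out/(Q_in−Q_out)) ln(V/V₀).
m = m₀ (V₀/V)^(Q_out/(Q_in−Q_out)) = 74.8 × (1270/754.59)^(-2.2896) = 22.711 kg.

22.7 kg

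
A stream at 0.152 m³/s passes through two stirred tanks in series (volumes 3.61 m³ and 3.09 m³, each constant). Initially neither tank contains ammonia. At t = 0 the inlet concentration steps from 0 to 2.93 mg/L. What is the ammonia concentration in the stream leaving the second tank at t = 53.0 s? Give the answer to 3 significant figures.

Species balance on tank i: dCᵢ/dt = (Cᵢ₋₁ − Cᵢ)/τᵢ with τᵢ = Vᵢ/Q.
τ₁ = 3.61/0.152 = 23.750 s; τ₂ = 3.09/0.152 = 20.329 s.
Solving the cascade with C₁(0)=C₂(0)=0 gives C₂(t) = C_in[1 − (τ₁ e^(−t/τ₁) − τ₂ e^(−t/τ₂))/(τ₁ − τ₂)].
At t = 53.0: e^(−t/τ₁) = 0.10736, e^(−t/τ₂) = 0.073747.
C₂ = 2.93·[1 − (23.750·0.10736 − 20.329·0.073747)/(3.4211)] = 2.93·0.69291 = 2.0302 mg/L.

2.03 mg/L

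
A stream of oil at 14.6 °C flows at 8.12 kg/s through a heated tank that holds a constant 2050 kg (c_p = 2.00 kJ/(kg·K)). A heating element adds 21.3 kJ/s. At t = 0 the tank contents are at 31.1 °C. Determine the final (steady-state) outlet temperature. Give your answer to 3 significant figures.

M c_p dT/dt = ṁ c_p (T_in − T) + Q̇.
At steady state dT/dt = 0 ⇒ T_ss = T_in + Q̇/(ṁ c_p) = 14.6 + 21.3/(8.12·2.00) = 15.912 °C.

15.9 °C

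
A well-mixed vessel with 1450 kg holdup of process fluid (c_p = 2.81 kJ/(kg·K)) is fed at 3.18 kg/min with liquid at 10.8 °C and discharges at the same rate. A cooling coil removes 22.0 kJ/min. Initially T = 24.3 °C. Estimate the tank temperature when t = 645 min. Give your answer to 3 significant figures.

12.2 °C

M c_p dT/dt = ṁ c_p (T_in − T) − Q̇.
Rearrange: dT/dt = (T_ss − T)/τ with τ = M/ṁ = 455.97 min and T_ss = T_in − Q̇/(ṁ c_p) = 8.3380 °C.
Solution: T(t) = T_ss + (T₀ − T_ss) e^(−t/τ).
T(645) = 8.3380 + (15.962)·e^(−645/455.97) = 8.3380 + (15.962)·0.24303 = 12.217 °C.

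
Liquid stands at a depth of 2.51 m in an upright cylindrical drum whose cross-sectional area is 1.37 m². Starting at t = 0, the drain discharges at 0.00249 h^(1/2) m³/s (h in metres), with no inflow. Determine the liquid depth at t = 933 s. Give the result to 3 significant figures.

0.542 m

A dh/dt = −Q_out = −0.00249 √h.
This is separable: 2 d(√h)/dt = −0.00249/A, so √h = √h₀ − (0.00249/(2A)) t.
√h = √2.51 − 0.00249·933/(2·1.37) = 1.5843 − 0.84787 = 0.73643.
h = 0.73643² = 0.54232 m.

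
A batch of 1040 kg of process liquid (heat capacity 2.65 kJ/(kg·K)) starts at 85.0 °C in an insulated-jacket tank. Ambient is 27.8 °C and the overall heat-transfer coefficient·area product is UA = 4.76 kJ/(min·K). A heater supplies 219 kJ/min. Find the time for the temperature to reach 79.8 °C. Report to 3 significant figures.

Unsteady energy balance on the tank contents: M c_p dT/dt = −UA(T − T_amb) + Q̇.
τ = M c_p/UA = 578.99 min; T_ss = T_amb + Q̇/UA = 27.8 + 219/4.76 = 73.808 °C.
T(t) = T_ss + (T₀ − T_ss)e^(−t/τ); set T = 79.8:
t = −τ ln[(T − T_ss)/(T₀ − T_ss)] = −578.99 · ln(0.53537) = 361.76 min.

362 min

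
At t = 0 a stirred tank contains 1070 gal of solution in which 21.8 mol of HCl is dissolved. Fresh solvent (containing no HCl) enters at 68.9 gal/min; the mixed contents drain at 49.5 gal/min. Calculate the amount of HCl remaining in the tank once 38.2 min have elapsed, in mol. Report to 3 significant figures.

5.69 mol

Total volume: dV/dt = Q_in − Q_out = 19.400 gal/min, so V(t) = 1070 + 19.400 t and V(38.2) = 1811.1 gal.
No HCl enters, so dm/dt = −Q_out · (m/V).
Separate: dm/m = −Q_out dt/V(t) ⇒ ln(m/m₀) = −(Q_out/(Q_in−Q_out)) ln(V/V₀).
m = m₀ (V₀/V)^(Q_out/(Q_in−Q_out)) = 21.8 × (1070/1811.1)^(2.5515) = 5.6923 mol.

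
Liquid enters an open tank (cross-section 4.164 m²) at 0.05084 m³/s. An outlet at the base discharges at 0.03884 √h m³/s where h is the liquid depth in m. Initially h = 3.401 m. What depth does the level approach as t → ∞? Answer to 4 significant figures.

Mass balance (ρ constant): A dh/dt = Q_in − 0.03884 √h. At steady state dh/dt = 0:
Q_in = 0.03884 √h_ss ⇒ √h_ss = 0.05084/0.03884 = 1.30896.
h_ss = 1.30896² = 1.71338 m. (Since h₀ = 3.401 m > h_ss, the level will fall toward this value.)

1.713 m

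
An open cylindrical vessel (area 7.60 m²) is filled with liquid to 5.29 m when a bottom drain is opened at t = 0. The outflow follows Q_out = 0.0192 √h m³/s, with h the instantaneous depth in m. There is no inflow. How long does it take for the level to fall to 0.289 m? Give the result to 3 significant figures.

1400 s

With no inflow, A dh/dt = −0.0192 √h.
This is separable: 2 d(√h)/dt = −0.0192/A, so √h = √h₀ − (0.0192/(2A)) t.
t = 2A(√h₀ − √h)/0.0192 = 2·7.60·(√5.29 − √0.289)/0.0192
  = 15.200 × (2.3000 − 0.53759) / 0.0192 = 1395.2 s.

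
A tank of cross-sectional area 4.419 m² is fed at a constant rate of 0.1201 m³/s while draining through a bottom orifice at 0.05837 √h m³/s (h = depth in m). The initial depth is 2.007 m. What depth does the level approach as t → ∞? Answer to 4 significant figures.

4.234 m

A dh/dt = Q_in − 0.05837 √h. Steady state requires inflow = outflow:
Q_in = 0.05837 √h_ss ⇒ √h_ss = 0.1201/0.05837 = 2.05756.
h_ss = 2.05756² = 4.23357 m. (Since h₀ = 2.007 m < h_ss, the level will rise toward this value.)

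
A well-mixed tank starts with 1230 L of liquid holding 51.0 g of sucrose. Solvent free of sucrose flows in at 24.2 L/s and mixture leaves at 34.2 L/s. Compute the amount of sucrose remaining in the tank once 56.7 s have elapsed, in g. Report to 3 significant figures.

Total volume: dV/dt = Q_in − Q_out = -10.000 L/s, so V(t) = 1230 − 10.000 t and V(56.7) = 663.00 L.
No sucrose enters, so dm/dt = −Q_out · (m/V).
Separate: dm/m = −Q_out dt/V(t) ⇒ ln(m/m₀) = −(Q_out/(Q_in−Q_out)) ln(V/V₀).
m = m₀ (V₀/V)^(Q_out/(Q_in−Q_out)) = 51.0 × (1230/663.00)^(-3.4200) = 6.1613 g.

6.16 g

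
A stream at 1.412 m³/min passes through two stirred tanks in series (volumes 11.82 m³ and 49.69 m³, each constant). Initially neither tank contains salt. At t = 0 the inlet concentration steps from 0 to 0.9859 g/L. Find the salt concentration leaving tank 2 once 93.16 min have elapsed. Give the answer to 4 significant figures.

0.8943 g/L

Species balance on tank i: dCᵢ/dt = (Cᵢ₋₁ − Cᵢ)/τᵢ with τᵢ = Vᵢ/Q.
τ₁ = 11.82/1.412 = 8.37110 min; τ₂ = 49.69/1.412 = 35.1912 min.
Tank 1: C₁ = C_in(1 − e^(−t/τ₁)). Tank 2 (τ₁ ≠ τ₂): C₂ = C_in[1 − (τ₁ e^(−t/τ₁) − τ₂ e^(−t/τ₂))/(τ₁ − τ₂)].
At t = 93.16: e^(−t/τ₁) = 1.46839e-05, e^(−t/τ₂) = 0.0708457.
C₂ = 0.9859·[1 − (8.37110·1.46839e-05 − 35.1912·0.0708457)/(-26.8201)] = 0.9859·0.907047 = 0.894257 g/L.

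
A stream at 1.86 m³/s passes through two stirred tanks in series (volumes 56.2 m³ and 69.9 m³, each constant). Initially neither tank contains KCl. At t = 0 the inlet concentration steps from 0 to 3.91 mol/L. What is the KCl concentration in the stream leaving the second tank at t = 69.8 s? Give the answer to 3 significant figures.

2.39 mol/L

Time constants: τᵢ = Vᵢ/Q for each well-mixed tank.
τ₁ = 56.2/1.86 = 30.215 s; τ₂ = 69.9/1.86 = 37.581 s.
Tank 1: C₁ = C_in(1 − e^(−t/τ₁)). Tank 2 (τ₁ ≠ τ₂): C₂ = C_in[1 − (τ₁ e^(−t/τ₁) − τ₂ e^(−t/τ₂))/(τ₁ − τ₂)].
At t = 69.8: e^(−t/τ₁) = 0.099251, e^(−t/τ₂) = 0.15609.
C₂ = 3.91·[1 − (30.215·0.099251 − 37.581·0.15609)/(-7.3656)] = 3.91·0.61076 = 2.3881 mol/L.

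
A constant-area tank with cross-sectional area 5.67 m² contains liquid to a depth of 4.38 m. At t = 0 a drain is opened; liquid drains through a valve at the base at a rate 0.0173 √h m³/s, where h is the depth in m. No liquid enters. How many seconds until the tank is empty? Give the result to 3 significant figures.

1370 s

Mass balance (ρ constant): A dh/dt = −0.0173 √h.
Separate and integrate: 2(√h − √h₀) = −(0.0173/A) t.
Set h = 0: 2√h₀ = (0.0173/A) t_empty ⇒ t_empty = 2A√h₀/0.0173.
t_empty = 2·5.67·√4.38/0.0173 = 11.340·2.0928/0.0173 = 1371.8 s.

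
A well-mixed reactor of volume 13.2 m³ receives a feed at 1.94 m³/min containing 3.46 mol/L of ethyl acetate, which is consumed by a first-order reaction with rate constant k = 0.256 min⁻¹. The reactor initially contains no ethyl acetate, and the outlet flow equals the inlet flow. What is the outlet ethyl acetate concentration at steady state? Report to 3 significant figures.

1.26 mol/L

Species balance: V dC/dt = Q C_in − Q C − k V C.
At steady state: 0 = Q C_in − (Q + kV) C_ss, so C_ss = Q C_in/(Q + kV).
C_ss = 1.94·3.46/(1.94 + 0.256·13.2) = 6.7124/5.3192 = 1.2619 mol/L.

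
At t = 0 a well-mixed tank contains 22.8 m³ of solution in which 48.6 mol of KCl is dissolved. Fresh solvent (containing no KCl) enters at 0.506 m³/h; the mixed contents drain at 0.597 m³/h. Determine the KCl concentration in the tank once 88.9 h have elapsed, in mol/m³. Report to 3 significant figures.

Let m(t) be the amount of KCl. Volume: V(t) = V₀ + (Q_in − Q_out) t = 22.8 − 0.091000 t; V(88.9) = 14.710 m³.
No KCl enters, so dm/dt = −Q_out · (m/V).
Separate: dm/m = −Q_out dt/V(t) ⇒ ln(m/m₀) = −(Q_out/(Q_in−Q_out)) ln(V/V₀).
m = m₀ (V₀/V)^(Q_out/(Q_in−Q_out)) = 48.6 × (22.8/14.710)^(-6.5604) = 2.7419 mol.
C = m/V = 2.7419/14.710 = 0.18640 mol/m³.

0.186 mol/m³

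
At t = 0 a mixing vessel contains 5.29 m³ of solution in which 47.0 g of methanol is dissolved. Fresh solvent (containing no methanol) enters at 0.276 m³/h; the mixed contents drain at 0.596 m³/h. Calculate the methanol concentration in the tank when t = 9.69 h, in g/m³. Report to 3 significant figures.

Total volume: dV/dt = Q_in − Q_out = -0.32000 m³/h, so V(t) = 5.29 − 0.32000 t and V(9.69) = 2.1892 m³.
Solute balance: dm/dt = 0 − Q_out C = −Q_out m/V(t).
dm/m = −Q_out dt/(V₀ − 0.32000 t); integrating gives ln(m/m₀) = −(Q_out/(Q_in−Q_out)) ln(V/V₀).
m = m₀ (V₀/V)^(Q_out/(Q_in−Q_out)) = 47.0 × (5.29/2.1892)^(-1.8625) = 9.0875 g.
C = m/V = 9.0875/2.1892 = 4.1510 g/m³.

4.15 g/m³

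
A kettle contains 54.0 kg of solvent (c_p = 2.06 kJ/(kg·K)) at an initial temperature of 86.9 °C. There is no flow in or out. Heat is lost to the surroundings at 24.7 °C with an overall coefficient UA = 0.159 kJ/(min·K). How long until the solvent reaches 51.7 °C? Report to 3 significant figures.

M c_p dT/dt = −UA(T − T_amb).
τ = M c_p/UA = 699.62 min; T_ss = T_amb = 24.700 °C.
T(t) = T_ss + (T₀ − T_ss)e^(−t/τ); set T = 51.7:
t = −τ ln[(T − T_ss)/(T₀ − T_ss)] = −699.62 · ln(0.43408) = 583.85 min.

584 min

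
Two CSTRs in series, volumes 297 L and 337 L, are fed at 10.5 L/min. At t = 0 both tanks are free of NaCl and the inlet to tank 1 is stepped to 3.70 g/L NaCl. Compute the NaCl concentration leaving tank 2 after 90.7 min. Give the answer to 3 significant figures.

2.97 g/L

Each tank obeys Vᵢ dCᵢ/dt = Q(Cᵢ₋₁ − Cᵢ), so τᵢ = Vᵢ/Q.
τ₁ = 297/10.5 = 28.286 min; τ₂ = 337/10.5 = 32.095 min.
Solving the cascade with C₁(0)=C₂(0)=0 gives C₂(t) = C_in[1 − (τ₁ e^(−t/τ₁) − τ₂ e^(−t/τ₂))/(τ₁ − τ₂)].
At t = 90.7: e^(−t/τ₁) = 0.040495, e^(−t/τ₂) = 0.059251.
C₂ = 3.70·[1 − (28.286·0.040495 − 32.095·0.059251)/(-3.8095)] = 3.70·0.80148 = 2.9655 g/L.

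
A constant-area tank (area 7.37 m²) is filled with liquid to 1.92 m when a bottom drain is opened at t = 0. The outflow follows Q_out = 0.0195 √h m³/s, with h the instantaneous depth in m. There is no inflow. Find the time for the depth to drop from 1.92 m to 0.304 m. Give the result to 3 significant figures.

A dh/dt = −Q_out = −0.0195 √h.
This is separable: 2 d(√h)/dt = −0.0195/A, so √h = √h₀ − (0.0195/(2A)) t.
t = 2A(√h₀ − √h)/0.0195 = 2·7.37·(√1.92 − √0.304)/0.0195
  = 14.740 × (1.3856 − 0.55136) / 0.0195 = 630.63 s.

631 s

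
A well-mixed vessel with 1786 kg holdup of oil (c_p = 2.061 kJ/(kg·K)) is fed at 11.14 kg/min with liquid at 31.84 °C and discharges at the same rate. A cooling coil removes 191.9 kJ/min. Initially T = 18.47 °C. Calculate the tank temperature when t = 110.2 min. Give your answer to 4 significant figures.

M c_p dT/dt = ṁ c_p (T_in − T) − Q̇.
τ = M/ṁ = 160.323 min; T_ss = T_in − Q̇/(ṁ c_p) = 31.84 − 191.9/(11.14·2.061) = 23.4818 °C.
T approaches T_ss exponentially: T(t) = T_ss + (T₀ − T_ss) e^(−t/τ).
T(110.2) = 23.4818 + (-5.01182)·e^(−110.2/160.323) = 23.4818 + (-5.01182)·0.502901 = 20.9614 °C.

20.96 °C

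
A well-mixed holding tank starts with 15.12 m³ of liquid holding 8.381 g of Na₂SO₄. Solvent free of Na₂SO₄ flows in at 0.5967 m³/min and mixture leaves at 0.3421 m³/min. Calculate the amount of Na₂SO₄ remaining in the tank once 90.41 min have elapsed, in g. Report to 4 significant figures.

Let m(t) be the amount of Na₂SO₄. Volume: V(t) = V₀ + (Q_in − Q_out) t = 15.12 + 0.254600 t; V(90.41) = 38.1384 m³.
Species balance (pure solvent in): dm/dt = −Q_out · m/V(t).
dm/m = −Q_out dt/(V₀ + 0.254600 t); integrating gives ln(m/m₀) = −(Q_out/(Q_in−Q_out)) ln(V/V₀).
m = m₀ (V₀/V)^(Q_out/(Q_in−Q_out)) = 8.381 × (15.12/38.1384)^(1.34368) = 2.41765 g.

2.418 g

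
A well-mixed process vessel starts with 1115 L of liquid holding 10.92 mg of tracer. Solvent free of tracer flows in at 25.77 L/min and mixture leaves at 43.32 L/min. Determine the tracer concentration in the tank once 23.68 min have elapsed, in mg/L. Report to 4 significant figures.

Total volume: dV/dt = Q_in − Q_out = -17.5500 L/min, so V(t) = 1115 − 17.5500 t and V(23.68) = 699.416 L.
Species balance (pure solvent in): dm/dt = −Q_out · m/V(t).
Separate: dm/m = −Q_out dt/V(t) ⇒ ln(m/m₀) = −(Q_out/(Q_in−Q_out)) ln(V/V₀).
m = m₀ (V₀/V)^(Q_out/(Q_in−Q_out)) = 10.92 × (1115/699.416)^(-2.46838) = 3.45366 mg.
C = m/V = 3.45366/699.416 = 0.00493792 mg/L.

0.004938 mg/L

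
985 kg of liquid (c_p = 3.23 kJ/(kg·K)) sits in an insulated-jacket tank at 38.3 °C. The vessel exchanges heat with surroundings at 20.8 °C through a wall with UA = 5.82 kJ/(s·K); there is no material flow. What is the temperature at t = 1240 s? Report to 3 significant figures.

22.6 °C

M c_p dT/dt = −UA(T − T_amb).
dT/dt = (T_ss − T)/τ with T_ss = T_amb = 20.800 °C, τ = M c_p/UA = 985·3.23/5.82 = 546.66 s.
Solution: T(t) = T_ss + (T₀ − T_ss) e^(−t/τ).
T(1240) = 20.800 + (17.500)·0.10349 = 22.611 °C.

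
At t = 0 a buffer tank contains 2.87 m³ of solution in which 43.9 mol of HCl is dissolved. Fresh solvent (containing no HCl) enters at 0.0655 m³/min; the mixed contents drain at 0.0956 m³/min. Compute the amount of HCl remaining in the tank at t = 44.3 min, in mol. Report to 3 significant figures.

6.04 mol

Let m(t) be the amount of HCl. Volume: V(t) = V₀ + (Q_in − Q_out) t = 2.87 − 0.030100 t; V(44.3) = 1.5366 m³.
Solute balance: dm/dt = 0 − Q_out C = −Q_out m/V(t).
Separate: dm/m = −Q_out dt/V(t) ⇒ ln(m/m₀) = −(Q_out/(Q_in−Q_out)) ln(V/V₀).
m = m₀ (V₀/V)^(Q_out/(Q_in−Q_out)) = 43.9 × (2.87/1.5366)^(-3.1761) = 6.0353 mol.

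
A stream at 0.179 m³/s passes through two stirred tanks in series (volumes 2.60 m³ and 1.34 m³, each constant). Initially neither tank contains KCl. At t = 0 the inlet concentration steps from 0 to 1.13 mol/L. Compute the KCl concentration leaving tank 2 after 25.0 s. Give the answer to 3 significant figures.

Species balance on tank i: dCᵢ/dt = (Cᵢ₋₁ − Cᵢ)/τᵢ with τᵢ = Vᵢ/Q.
τ₁ = 2.60/0.179 = 14.525 s; τ₂ = 1.34/0.179 = 7.4860 s.
Solving the cascade with C₁(0)=C₂(0)=0 gives C₂(t) = C_in[1 − (τ₁ e^(−t/τ₁) − τ₂ e^(−t/τ₂))/(τ₁ − τ₂)].
At t = 25.0: e^(−t/τ₁) = 0.17886, e^(−t/τ₂) = 0.035453.
C₂ = 1.13·[1 − (14.525·0.17886 − 7.4860·0.035453)/(7.0391)] = 1.13·0.66863 = 0.75555 mol/L.

0.756 mol/L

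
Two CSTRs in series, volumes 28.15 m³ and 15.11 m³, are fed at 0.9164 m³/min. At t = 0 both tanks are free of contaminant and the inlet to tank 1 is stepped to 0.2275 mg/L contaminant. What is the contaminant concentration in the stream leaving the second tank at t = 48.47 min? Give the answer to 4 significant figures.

0.1401 mg/L

Time constants: τᵢ = Vᵢ/Q for each well-mixed tank.
τ₁ = 28.15/0.9164 = 30.7180 min; τ₂ = 15.11/0.9164 = 16.4884 min.
Tank 1: C₁ = C_in(1 − e^(−t/τ₁)). Tank 2 (τ₁ ≠ τ₂): C₂ = C_in[1 − (τ₁ e^(−t/τ₁) − τ₂ e^(−t/τ₂))/(τ₁ − τ₂)].
At t = 48.47: e^(−t/τ₁) = 0.206408, e^(−t/τ₂) = 0.0528849.
C₂ = 0.2275·[1 − (30.7180·0.206408 − 16.4884·0.0528849)/(14.2296)] = 0.2275·0.615698 = 0.140071 mg/L.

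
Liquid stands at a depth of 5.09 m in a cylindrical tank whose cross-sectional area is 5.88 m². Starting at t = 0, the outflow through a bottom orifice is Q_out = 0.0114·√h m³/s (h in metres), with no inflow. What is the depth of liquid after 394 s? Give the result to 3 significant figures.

A dh/dt = −Q_out = −0.0114 √h.
∫ h^(−1/2) dh = −(0.0114/A) ∫ dt, giving 2√h = 2√h₀ − (0.0114/A) t.
√h = √5.09 − 0.0114·394/(2·5.88) = 2.2561 − 0.38194 = 1.8742.
h = 1.8742² = 3.5125 m.

3.51 m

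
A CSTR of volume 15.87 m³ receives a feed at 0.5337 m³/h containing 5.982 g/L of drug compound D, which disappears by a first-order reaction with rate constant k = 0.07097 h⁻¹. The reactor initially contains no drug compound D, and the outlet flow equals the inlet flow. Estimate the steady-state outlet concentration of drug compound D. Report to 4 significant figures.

Accumulation = in − out − consumed: V dC/dt = Q C_in − Q C − k V C.
Steady state (dC/dt = 0): C_ss = Q C_in/(Q + kV) = C_in/(1 + kV/Q).
C_ss = 0.5337·5.982/(0.5337 + 0.07097·15.87) = 3.19259/1.65999 = 1.92326 g/L.

1.923 g/L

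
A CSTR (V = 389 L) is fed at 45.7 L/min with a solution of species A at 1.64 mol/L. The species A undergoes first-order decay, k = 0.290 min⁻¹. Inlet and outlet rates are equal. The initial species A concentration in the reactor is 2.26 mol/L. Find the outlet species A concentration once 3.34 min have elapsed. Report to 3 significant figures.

0.931 mol/L

Species balance: V dC/dt = Q C_in − Q C − k V C.
dC/dt = (Q/V) C_in − (Q/V + k) C; effective rate a = Q/V + k = 0.11748 + 0.290 = 0.40748 min⁻¹.
C_ss = Q C_in/(Q + kV) = 0.47283 mol/L; C(t) = C_ss + (C₀ − C_ss) e^(−a t).
C(3.34) = 0.47283 + (1.7872)·e^(−0.40748·3.34) = 0.47283 + (1.7872)·0.25641 = 0.93107 mol/L.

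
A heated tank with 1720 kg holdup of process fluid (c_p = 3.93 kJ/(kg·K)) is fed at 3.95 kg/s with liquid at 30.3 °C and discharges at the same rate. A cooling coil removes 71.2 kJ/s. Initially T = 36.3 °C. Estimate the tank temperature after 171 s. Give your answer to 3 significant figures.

Unsteady energy balance on the tank contents: M c_p dT/dt = ṁ c_p (T_in − T) − 71.2.
τ = M/ṁ = 435.44 s; T_ss = T_in − Q̇/(ṁ c_p) = 30.3 − 71.2/(3.95·3.93) = 25.713 °C.
Integrating: T(t) = T_ss + (T₀ − T_ss) e^(−t/τ).
T(171) = 25.713 + (10.587)·e^(−171/435.44) = 25.713 + (10.587)·0.67523 = 32.862 °C.

32.9 °C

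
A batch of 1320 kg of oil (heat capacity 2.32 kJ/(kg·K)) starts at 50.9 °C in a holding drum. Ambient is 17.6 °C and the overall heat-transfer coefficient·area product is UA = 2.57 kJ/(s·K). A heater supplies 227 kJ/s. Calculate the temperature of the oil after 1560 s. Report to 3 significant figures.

91.1 °C

Energy balance: M c_p dT/dt = −UA(T − T_amb) + Q̇.
dT/dt = (T_ss − T)/τ with T_ss = T_amb + Q̇/UA = 17.6 + 227/2.57 = 105.93 °C, τ = M c_p/UA = 1320·2.32/2.57 = 1191.6 s.
T approaches T_ss exponentially: T(t) = T_ss + (T₀ − T_ss) e^(−t/τ).
T(1560) = 105.93 + (-55.027)·0.27004 = 91.067 °C.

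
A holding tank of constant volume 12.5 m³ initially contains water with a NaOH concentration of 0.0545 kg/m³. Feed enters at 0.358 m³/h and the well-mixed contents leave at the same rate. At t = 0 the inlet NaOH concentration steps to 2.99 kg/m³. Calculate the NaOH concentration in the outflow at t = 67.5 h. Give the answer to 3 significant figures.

2.57 kg/m³

Unsteady species balance (constant V, well mixed): V dC/dt = Q(C_in − C).
Rewrite as dC/dt + C/τ = C_in/τ, τ = V/Q = 34.916 h.
This is linear first-order; C(t) = C_in + (C₀ − C_in) e^(−t/τ).
C(67.5) = 2.99 + (0.0545 − 2.99)·e^(−67.5/34.916) = 2.99 + (-2.9355)·0.14468 = 2.5653 kg/m³.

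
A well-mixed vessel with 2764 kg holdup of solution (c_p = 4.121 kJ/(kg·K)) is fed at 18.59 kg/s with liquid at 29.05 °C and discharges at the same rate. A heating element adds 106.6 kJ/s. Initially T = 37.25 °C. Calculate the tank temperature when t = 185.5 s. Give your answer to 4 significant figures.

32.40 °C

M c_p dT/dt = ṁ c_p (T_in − T) + Q̇.
Rearrange: dT/dt = (T_ss − T)/τ with τ = M/ṁ = 148.682 s and T_ss = T_in + Q̇/(ṁ c_p) = 30.4415 °C.
Integrating: T(t) = T_ss + (T₀ − T_ss) e^(−t/τ).
T(185.5) = 30.4415 + (6.80853)·e^(−185.5/148.682) = 30.4415 + (6.80853)·0.287185 = 32.3968 °C.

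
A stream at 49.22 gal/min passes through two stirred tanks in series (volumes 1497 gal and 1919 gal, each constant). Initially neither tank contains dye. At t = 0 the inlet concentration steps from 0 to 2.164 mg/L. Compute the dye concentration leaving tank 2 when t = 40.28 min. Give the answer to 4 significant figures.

0.7036 mg/L

Species balance on tank i: dCᵢ/dt = (Cᵢ₋₁ − Cᵢ)/τᵢ with τᵢ = Vᵢ/Q.
τ₁ = 1497/49.22 = 30.4145 min; τ₂ = 1919/49.22 = 38.9882 min.
Solving the cascade with C₁(0)=C₂(0)=0 gives C₂(t) = C_in[1 − (τ₁ e^(−t/τ₁) − τ₂ e^(−t/τ₂))/(τ₁ − τ₂)].
At t = 40.28: e^(−t/τ₁) = 0.265971, e^(−t/τ₂) = 0.355890.
C₂ = 2.164·[1 − (30.4145·0.265971 − 38.9882·0.355890)/(-8.57375)] = 2.164·0.325129 = 0.703579 mg/L.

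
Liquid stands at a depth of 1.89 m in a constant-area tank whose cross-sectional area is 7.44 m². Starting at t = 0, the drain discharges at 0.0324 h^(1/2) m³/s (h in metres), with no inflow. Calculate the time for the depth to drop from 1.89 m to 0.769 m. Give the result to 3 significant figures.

Accumulation of liquid (constant cross-section A): A dh/dt = −0.0324 √h.
Separate and integrate: 2(√h − √h₀) = −(0.0324/A) t.
t = 2A(√h₀ − √h)/0.0324 = 2·7.44·(√1.89 − √0.769)/0.0324
  = 14.880 × (1.3748 − 0.87693) / 0.0324 = 228.64 s.

229 s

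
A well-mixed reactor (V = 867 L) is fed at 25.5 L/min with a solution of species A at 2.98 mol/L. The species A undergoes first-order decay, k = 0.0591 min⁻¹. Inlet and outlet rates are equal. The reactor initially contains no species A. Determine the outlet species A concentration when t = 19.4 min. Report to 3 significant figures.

0.812 mol/L

V dC/dt = Q(C_in − C) − k V C.
dC/dt = (Q/V) C_in − (Q/V + k) C; effective rate a = Q/V + k = 0.029412 + 0.0591 = 0.088512 min⁻¹.
C_ss = Q C_in/(Q + kV) = 0.99023 mol/L; C(t) = C_ss + (C₀ − C_ss) e^(−a t).
C(19.4) = 0.99023 + (-0.99023)·e^(−0.088512·19.4) = 0.99023 + (-0.99023)·0.17958 = 0.81240 mol/L.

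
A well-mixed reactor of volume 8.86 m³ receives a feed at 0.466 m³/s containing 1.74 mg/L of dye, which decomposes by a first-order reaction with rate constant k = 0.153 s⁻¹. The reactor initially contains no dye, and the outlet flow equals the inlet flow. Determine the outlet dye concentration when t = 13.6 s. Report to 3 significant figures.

V dC/dt = Q(C_in − C) − k V C.
This is linear with rate a = Q/V + k = 0.20560 s⁻¹.
C_ss = Q C_in/(Q + kV) = 0.44513 mg/L; C(t) = C_ss + (C₀ − C_ss) e^(−a t).
C(13.6) = 0.44513 + (-0.44513)·e^(−0.20560·13.6) = 0.44513 + (-0.44513)·0.061047 = 0.41796 mg/L.

0.418 mg/L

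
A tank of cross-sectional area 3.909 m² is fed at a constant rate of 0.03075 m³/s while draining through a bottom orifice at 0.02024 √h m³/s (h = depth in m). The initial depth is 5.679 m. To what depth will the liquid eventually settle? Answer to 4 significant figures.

A dh/dt = Q_in − 0.02024 √h. Steady state requires inflow = outflow:
Q_in = 0.02024 √h_ss ⇒ √h_ss = 0.03075/0.02024 = 1.51927.
h_ss = 1.51927² = 2.30818 m. (Since h₀ = 5.679 m > h_ss, the level will fall toward this value.)

2.308 m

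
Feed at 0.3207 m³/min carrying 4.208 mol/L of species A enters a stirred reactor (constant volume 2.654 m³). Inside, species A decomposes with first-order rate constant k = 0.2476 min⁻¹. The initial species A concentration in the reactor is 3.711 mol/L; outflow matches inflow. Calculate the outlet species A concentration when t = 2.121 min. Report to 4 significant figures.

V dC/dt = Q(C_in − C) − k V C.
dC/dt = (Q/V) C_in − (Q/V + k) C; effective rate a = Q/V + k = 0.120836 + 0.2476 = 0.368436 min⁻¹.
C_ss = Q C_in/(Q + kV) = 1.38010 mol/L; C(t) = C_ss + (C₀ − C_ss) e^(−a t).
C(2.121) = 1.38010 + (2.33090)·e^(−0.368436·2.121) = 1.38010 + (2.33090)·0.457740 = 2.44705 mol/L.

2.447 mol/L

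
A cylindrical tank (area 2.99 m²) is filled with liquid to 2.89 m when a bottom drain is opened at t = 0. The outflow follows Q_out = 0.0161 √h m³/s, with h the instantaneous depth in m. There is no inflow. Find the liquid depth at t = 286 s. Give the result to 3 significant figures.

A dh/dt = −Q_out = −0.0161 √h.
This is separable: 2 d(√h)/dt = −0.0161/A, so √h = √h₀ − (0.0161/(2A)) t.
√h = √2.89 − 0.0161·286/(2·2.99) = 1.7000 − 0.77000 = 0.93000.
h = 0.93000² = 0.86490 m.

0.865 m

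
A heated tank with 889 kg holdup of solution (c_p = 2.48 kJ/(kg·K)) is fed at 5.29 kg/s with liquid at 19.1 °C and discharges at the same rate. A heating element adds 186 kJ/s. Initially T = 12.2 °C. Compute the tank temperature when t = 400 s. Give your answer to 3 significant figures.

31.3 °C

Unsteady energy balance on the tank contents: M c_p dT/dt = ṁ c_p (T_in − T) + 186.
τ = M/ṁ = 168.05 s; T_ss = T_in + Q̇/(ṁ c_p) = 19.1 + 186/(5.29·2.48) = 33.278 °C.
This is linear first-order; T(t) = T_ss + (T₀ − T_ss) e^(−t/τ).
T(400) = 33.278 + (-21.078)·e^(−400/168.05) = 33.278 + (-21.078)·0.092532 = 31.327 °C.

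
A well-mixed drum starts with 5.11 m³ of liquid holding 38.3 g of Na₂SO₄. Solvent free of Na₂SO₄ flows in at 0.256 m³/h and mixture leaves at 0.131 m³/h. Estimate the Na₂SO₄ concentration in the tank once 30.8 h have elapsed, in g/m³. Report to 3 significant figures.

2.37 g/m³

Let m(t) be the amount of Na₂SO₄. Volume: V(t) = V₀ + (Q_in − Q_out) t = 5.11 + 0.12500 t; V(30.8) = 8.9600 m³.
Solute balance: dm/dt = 0 − Q_out C = −Q_out m/V(t).
dm/m = −Q_out dt/(V₀ + 0.12500 t); integrating gives ln(m/m₀) = −(Q_out/(Q_in−Q_out)) ln(V/V₀).
m = m₀ (V₀/V)^(Q_out/(Q_in−Q_out)) = 38.3 × (5.11/8.9600)^(1.0480) = 21.262 g.
C = m/V = 21.262/8.9600 = 2.3730 g/m³.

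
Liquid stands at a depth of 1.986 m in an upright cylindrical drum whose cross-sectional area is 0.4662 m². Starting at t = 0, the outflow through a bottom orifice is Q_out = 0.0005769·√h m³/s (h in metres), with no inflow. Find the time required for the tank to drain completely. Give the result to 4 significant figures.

Mass balance (ρ constant): A dh/dt = −0.0005769 √h.
This is separable: 2 d(√h)/dt = −0.0005769/A, so √h = √h₀ − (0.0005769/(2A)) t.
Set h = 0: 2√h₀ = (0.0005769/A) t_empty ⇒ t_empty = 2A√h₀/0.0005769.
t_empty = 2·0.4662·√1.986/0.0005769 = 0.932400·1.40926/0.0005769 = 2277.67 s.

2278 s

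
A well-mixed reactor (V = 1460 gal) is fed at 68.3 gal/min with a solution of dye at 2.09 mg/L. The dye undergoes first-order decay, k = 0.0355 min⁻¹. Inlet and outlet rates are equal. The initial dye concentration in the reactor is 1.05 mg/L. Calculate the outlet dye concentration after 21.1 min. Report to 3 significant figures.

Species balance: V dC/dt = Q C_in − Q C − k V C.
This is linear with rate a = Q/V + k = 0.082281 min⁻¹.
C_ss = Q C_in/(Q + kV) = 1.1883 mg/L; C(t) = C_ss + (C₀ − C_ss) e^(−a t).
C(21.1) = 1.1883 + (-0.13827)·e^(−0.082281·21.1) = 1.1883 + (-0.13827)·0.17620 = 1.1639 mg/L.

1.16 mg/L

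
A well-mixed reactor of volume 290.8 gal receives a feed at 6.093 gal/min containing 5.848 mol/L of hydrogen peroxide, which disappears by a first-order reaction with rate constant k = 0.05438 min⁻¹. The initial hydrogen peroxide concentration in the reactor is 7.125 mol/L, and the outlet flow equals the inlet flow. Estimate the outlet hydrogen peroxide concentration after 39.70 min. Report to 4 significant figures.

1.903 mol/L

Species balance: V dC/dt = Q C_in − Q C − k V C.
This is linear with rate a = Q/V + k = 0.0753325 min⁻¹.
C_ss = Q C_in/(Q + kV) = 1.62653 mol/L; C(t) = C_ss + (C₀ − C_ss) e^(−a t).
C(39.70) = 1.62653 + (5.49847)·e^(−0.0753325·39.70) = 1.62653 + (5.49847)·0.0502521 = 1.90284 mol/L.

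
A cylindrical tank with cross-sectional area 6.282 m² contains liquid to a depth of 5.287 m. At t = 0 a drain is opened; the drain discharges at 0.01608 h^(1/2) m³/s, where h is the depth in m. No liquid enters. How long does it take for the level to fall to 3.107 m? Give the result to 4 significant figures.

Unsteady balance on liquid volume: A dh/dt = −0.01608 √h.
∫ h^(−1/2) dh = −(0.01608/A) ∫ dt, giving 2√h = 2√h₀ − (0.01608/A) t.
t = 2A(√h₀ − √h)/0.01608 = 2·6.282·(√5.287 − √3.107)/0.01608
  = 12.5640 × (2.29935 − 1.76267) / 0.01608 = 419.331 s.

419.3 s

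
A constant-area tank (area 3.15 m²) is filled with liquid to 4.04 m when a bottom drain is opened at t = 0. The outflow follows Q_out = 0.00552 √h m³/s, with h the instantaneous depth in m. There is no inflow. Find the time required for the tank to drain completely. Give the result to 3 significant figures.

2290 s

Volume balance on the tank: A dh/dt = −0.00552 √h.
This is separable: 2 d(√h)/dt = −0.00552/A, so √h = √h₀ − (0.00552/(2A)) t.
Tank is empty when √h = 0: t_empty = 2A√h₀/0.00552.
t_empty = 2·3.15·√4.04/0.00552 = 6.3000·2.0100/0.00552 = 2294.0 s.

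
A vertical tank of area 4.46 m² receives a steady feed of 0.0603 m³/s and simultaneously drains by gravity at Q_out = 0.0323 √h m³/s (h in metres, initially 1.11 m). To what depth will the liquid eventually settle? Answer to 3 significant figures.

A dh/dt = Q_in − 0.0323 √h. Steady state requires inflow = outflow:
Q_in = 0.0323 √h_ss ⇒ √h_ss = 0.0603/0.0323 = 1.8669.
h_ss = 1.8669² = 3.4852 m. (Since h₀ = 1.11 m < h_ss, the level will rise toward this value.)

3.49 m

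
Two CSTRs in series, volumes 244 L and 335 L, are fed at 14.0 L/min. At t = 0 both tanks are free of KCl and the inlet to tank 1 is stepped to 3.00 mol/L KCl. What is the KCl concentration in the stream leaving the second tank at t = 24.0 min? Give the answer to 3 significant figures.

Each tank obeys Vᵢ dCᵢ/dt = Q(Cᵢ₋₁ − Cᵢ), so τᵢ = Vᵢ/Q.
τ₁ = 244/14.0 = 17.429 min; τ₂ = 335/14.0 = 23.929 min.
Tank 1: C₁ = C_in(1 − e^(−t/τ₁)). Tank 2 (τ₁ ≠ τ₂): C₂ = C_in[1 − (τ₁ e^(−t/τ₁) − τ₂ e^(−t/τ₂))/(τ₁ − τ₂)].
At t = 24.0: e^(−t/τ₁) = 0.25232, e^(−t/τ₂) = 0.36678.
C₂ = 3.00·[1 − (17.429·0.25232 − 23.929·0.36678)/(-6.5000)] = 3.00·0.32631 = 0.97893 mol/L.

0.979 mol/L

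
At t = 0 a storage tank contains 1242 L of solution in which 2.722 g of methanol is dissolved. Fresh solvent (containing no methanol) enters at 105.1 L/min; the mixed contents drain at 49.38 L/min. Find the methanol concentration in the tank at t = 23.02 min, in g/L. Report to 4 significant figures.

0.0005750 g/L

Total volume: dV/dt = Q_in − Q_out = 55.7200 L/min, so V(t) = 1242 + 55.7200 t and V(23.02) = 2524.67 L.
No methanol enters, so dm/dt = −Q_out · (m/V).
dm/m = −Q_out dt/(V₀ + 55.7200 t); integrating gives ln(m/m₀) = −(Q_out/(Q_in−Q_out)) ln(V/V₀).
m = m₀ (V₀/V)^(Q_out/(Q_in−Q_out)) = 2.722 × (1242/2524.67)^(0.886217) = 1.45164 g.
C = m/V = 1.45164/2524.67 = 0.000574981 g/L.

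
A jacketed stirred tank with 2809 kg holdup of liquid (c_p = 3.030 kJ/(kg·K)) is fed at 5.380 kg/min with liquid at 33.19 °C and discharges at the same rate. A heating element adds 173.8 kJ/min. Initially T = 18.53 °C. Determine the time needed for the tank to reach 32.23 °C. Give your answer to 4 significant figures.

M c_p dT/dt = ṁ c_p (T_in − T) + Q̇.
τ = M/ṁ = 522.119 min; T_ss = T_in + Q̇/(ṁ c_p) = 43.8517 °C.
T(t) = T_ss + (T₀ − T_ss) e^(−t/τ). Set T = 32.23:
e^(−t/τ) = (32.23 − 43.8517)/(18.53 − 43.8517) = 0.458961
t = −522.119 · ln(0.458961) = 406.621 min.

406.6 min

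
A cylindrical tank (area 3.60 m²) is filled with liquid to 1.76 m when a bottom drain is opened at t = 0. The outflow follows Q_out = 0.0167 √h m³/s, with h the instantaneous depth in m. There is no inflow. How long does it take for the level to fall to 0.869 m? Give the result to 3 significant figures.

Unsteady balance on liquid volume: A dh/dt = −0.0167 √h.
This is separable: 2 d(√h)/dt = −0.0167/A, so √h = √h₀ − (0.0167/(2A)) t.
t = 2A(√h₀ − √h)/0.0167 = 2·3.60·(√1.76 − √0.869)/0.0167
  = 7.2000 × (1.3266 − 0.93220) / 0.0167 = 170.06 s.

170 s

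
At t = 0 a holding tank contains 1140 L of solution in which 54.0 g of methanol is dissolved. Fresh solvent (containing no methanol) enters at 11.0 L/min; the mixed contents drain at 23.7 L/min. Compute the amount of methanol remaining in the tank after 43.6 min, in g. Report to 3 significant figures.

Total volume: dV/dt = Q_in − Q_out = -12.700 L/min, so V(t) = 1140 − 12.700 t and V(43.6) = 586.28 L.
No methanol enters, so dm/dt = −Q_out · (m/V).
dm/m = −Q_out dt/(V₀ − 12.700 t); integrating gives ln(m/m₀) = −(Q_out/(Q_in−Q_out)) ln(V/V₀).
m = m₀ (V₀/V)^(Q_out/(Q_in−Q_out)) = 54.0 × (1140/586.28)^(-1.8661) = 15.612 g.

15.6 g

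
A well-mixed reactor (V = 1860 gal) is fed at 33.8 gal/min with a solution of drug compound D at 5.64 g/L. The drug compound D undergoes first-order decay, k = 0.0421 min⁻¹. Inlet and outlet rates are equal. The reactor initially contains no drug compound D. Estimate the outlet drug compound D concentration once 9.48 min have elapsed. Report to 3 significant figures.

0.740 g/L

Accumulation = in − out − consumed: V dC/dt = Q C_in − Q C − k V C.
dC/dt = (Q/V) C_in − (Q/V + k) C; effective rate a = Q/V + k = 0.018172 + 0.0421 = 0.060272 min⁻¹.
C_ss = Q C_in/(Q + kV) = 1.7005 g/L; C(t) = C_ss + (C₀ − C_ss) e^(−a t).
C(9.48) = 1.7005 + (-1.7005)·e^(−0.060272·9.48) = 1.7005 + (-1.7005)·0.56475 = 0.74013 g/L.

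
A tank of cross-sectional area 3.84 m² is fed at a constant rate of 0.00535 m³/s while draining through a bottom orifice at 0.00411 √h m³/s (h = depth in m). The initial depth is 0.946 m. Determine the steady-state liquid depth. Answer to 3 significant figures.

A dh/dt = Q_in − 0.00411 √h. Steady state requires inflow = outflow:
Q_in = 0.00411 √h_ss ⇒ √h_ss = 0.00535/0.00411 = 1.3017.
h_ss = 1.3017² = 1.6944 m. (Since h₀ = 0.946 m < h_ss, the level will rise toward this value.)

1.69 m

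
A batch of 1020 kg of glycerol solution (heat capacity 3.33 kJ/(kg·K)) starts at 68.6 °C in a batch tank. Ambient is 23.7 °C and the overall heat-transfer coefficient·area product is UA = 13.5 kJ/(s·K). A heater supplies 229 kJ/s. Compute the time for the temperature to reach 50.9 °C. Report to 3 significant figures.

First-law balance (no shaft work): M c_p dT/dt = −UA(T − T_amb) + Q̇.
τ = M c_p/UA = 251.60 s; T_ss = T_amb + Q̇/UA = 23.7 + 229/13.5 = 40.663 °C.
T(t) = T_ss + (T₀ − T_ss)e^(−t/τ); set T = 50.9:
t = −τ ln[(T − T_ss)/(T₀ − T_ss)] = −251.60 · ln(0.36643) = 252.59 s.

253 s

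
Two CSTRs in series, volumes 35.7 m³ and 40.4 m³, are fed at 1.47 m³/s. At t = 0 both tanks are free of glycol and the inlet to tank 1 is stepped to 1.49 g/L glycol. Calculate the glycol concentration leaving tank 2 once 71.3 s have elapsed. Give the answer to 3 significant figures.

1.13 g/L

Species balance on tank i: dCᵢ/dt = (Cᵢ₋₁ − Cᵢ)/τᵢ with τᵢ = Vᵢ/Q.
τ₁ = 35.7/1.47 = 24.286 s; τ₂ = 40.4/1.47 = 27.483 s.
Tank 1: C₁ = C_in(1 − e^(−t/τ₁)). Tank 2 (τ₁ ≠ τ₂): C₂ = C_in[1 − (τ₁ e^(−t/τ₁) − τ₂ e^(−t/τ₂))/(τ₁ − τ₂)].
At t = 71.3: e^(−t/τ₁) = 0.053084, e^(−t/τ₂) = 0.074696.
C₂ = 1.49·[1 − (24.286·0.053084 − 27.483·0.074696)/(-3.1973)] = 1.49·0.76115 = 1.1341 g/L.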